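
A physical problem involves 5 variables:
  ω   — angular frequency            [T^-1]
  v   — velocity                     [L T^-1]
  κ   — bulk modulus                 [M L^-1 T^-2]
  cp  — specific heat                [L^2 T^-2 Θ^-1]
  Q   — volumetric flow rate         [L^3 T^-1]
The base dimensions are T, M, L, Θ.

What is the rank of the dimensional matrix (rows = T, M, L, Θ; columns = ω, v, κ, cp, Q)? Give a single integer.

Write exponents as rows T,M,L,Θ / cols ω,v,κ,cp,Q:
  T: [-1 -1 -2 -2 -1]
  M: [ 0  0  1  0  0]
  L: [ 0  1 -1  2  3]
  Θ: [ 0  0  0 -1  0]
Row reduction gives pivot columns ω,v,κ,cp; rank = 4

4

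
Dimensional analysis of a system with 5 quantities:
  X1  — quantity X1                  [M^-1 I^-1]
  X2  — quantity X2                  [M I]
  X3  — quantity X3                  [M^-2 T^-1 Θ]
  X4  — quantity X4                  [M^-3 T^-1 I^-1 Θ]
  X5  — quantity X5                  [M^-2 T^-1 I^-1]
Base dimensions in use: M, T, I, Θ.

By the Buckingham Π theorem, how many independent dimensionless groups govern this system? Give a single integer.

2

Write exponents as rows M,T,I,Θ / cols X1,X2,X3,X4,X5:
  M: [-1  1 -2 -3 -2]
  T: [ 0  0 -1 -1 -1]
  I: [-1  1  0 -1 -1]
  Θ: [ 0  0  1  1  0]
RREF → pivots at {X1,X3,X5} ⇒ r = 3
Π count = n − r = 5 − 3 = 2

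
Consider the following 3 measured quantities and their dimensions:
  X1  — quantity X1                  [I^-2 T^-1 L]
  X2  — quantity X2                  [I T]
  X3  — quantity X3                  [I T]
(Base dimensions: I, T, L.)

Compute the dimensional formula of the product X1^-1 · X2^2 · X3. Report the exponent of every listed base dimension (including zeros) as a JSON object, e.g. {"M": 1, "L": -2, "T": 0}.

Write exponents as rows I,T,L / cols X1,X2,X3:
  I: [-2  1  1]
  T: [-1  1  1]
  L: [ 1  0  0]
  [I]: (-1)·-2+(2)·1+(1)·1 = 5
  [T]: (-1)·-1+(2)·1+(1)·1 = 4
  [L]: (-1)·1+(2)·0+(1)·0 = -1
⇒ I^5 T^4 L^-1

{"I": 5, "T": 4, "L": -1}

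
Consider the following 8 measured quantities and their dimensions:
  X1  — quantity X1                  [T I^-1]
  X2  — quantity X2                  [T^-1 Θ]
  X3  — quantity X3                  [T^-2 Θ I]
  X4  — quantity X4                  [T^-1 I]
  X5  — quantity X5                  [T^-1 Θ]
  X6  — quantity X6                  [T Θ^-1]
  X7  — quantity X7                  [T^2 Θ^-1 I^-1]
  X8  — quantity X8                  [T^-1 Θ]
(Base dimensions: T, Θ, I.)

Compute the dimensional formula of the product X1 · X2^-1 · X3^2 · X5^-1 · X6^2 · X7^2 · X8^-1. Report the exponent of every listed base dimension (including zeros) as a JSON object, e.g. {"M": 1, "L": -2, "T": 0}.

{"T": 6, "Θ": -5, "I": -1}

Exponent matrix [T,Θ,I] × [X1,X2,X3,X4,X5,X6,X7,X8]:
  T: [ 1 -1 -2 -1 -1  1  2 -1]
  Θ: [ 0  1  1  0  1 -1 -1  1]
  I: [-1  0  1  1  0  0 -1  0]
  [T]: (1)·1+(-1)·-1+(2)·-2+(-1)·-1+(2)·1+(2)·2+(-1)·-1 = 6
  [Θ]: (1)·0+(-1)·1+(2)·1+(-1)·1+(2)·-1+(2)·-1+(-1)·1 = -5
  [I]: (1)·-1+(-1)·0+(2)·1+(-1)·0+(2)·0+(2)·-1+(-1)·0 = -1
⇒ T^6 Θ^-5 I^-1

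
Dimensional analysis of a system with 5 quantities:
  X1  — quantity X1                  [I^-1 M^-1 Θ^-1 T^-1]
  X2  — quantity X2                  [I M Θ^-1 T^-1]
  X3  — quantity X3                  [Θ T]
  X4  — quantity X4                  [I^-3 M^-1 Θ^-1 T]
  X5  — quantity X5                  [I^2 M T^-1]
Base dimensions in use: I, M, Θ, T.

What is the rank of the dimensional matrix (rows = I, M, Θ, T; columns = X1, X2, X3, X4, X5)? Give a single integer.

Dimensional matrix (I×M×Θ×T by X1×X2×X3×X4×X5):
  I: [-1  1  0 -3  2]
  M: [-1  1  0 -1  1]
  Θ: [-1 -1  1 -1  0]
  T: [-1 -1  1  1 -1]
RREF → pivots at {X1,X2,X4} ⇒ r = 3

3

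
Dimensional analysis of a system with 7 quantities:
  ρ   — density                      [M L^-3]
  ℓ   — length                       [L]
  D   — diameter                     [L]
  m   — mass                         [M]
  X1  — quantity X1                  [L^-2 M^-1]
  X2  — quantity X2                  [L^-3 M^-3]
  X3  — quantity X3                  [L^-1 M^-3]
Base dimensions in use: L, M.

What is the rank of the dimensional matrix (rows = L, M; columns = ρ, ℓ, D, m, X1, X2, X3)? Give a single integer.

2

Exponent matrix [L,M] × [ρ,ℓ,D,m,X1,X2,X3]:
  L: [-3  1  1  0 -2 -3 -1]
  M: [ 1  0  0  1 -1 -3 -3]
RREF → pivots at {ρ,ℓ} ⇒ r = 2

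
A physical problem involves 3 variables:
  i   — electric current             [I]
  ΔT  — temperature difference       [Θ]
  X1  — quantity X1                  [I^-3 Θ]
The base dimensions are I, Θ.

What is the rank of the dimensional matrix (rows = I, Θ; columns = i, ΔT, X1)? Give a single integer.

Exponent matrix [I,Θ] × [i,ΔT,X1]:
  I: [ 1  0 -3]
  Θ: [ 0  1  1]
Row reduction gives pivot columns i,ΔT; rank = 2

2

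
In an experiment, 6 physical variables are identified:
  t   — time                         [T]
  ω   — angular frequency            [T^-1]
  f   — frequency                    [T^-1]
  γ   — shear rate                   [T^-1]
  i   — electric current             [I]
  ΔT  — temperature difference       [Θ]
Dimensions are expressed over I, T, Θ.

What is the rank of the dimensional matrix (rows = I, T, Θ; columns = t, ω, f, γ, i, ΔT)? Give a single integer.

3

Exponent matrix [I,T,Θ] × [t,ω,f,γ,i,ΔT]:
  I: [ 0  0  0  0  1  0]
  T: [ 1 -1 -1 -1  0  0]
  Θ: [ 0  0  0  0  0  1]
RREF → pivots at {t,i,ΔT} ⇒ r = 3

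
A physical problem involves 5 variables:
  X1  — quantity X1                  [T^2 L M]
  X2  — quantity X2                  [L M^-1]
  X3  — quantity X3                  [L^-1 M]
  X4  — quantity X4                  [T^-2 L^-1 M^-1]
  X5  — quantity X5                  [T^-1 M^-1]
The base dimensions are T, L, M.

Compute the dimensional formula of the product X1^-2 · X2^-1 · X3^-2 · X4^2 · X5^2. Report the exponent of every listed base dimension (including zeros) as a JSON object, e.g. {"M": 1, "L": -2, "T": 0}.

Write exponents as rows T,L,M / cols X1,X2,X3,X4,X5:
  T: [ 2  0  0 -2 -1]
  L: [ 1  1 -1 -1  0]
  M: [ 1 -1  1 -1 -1]
  [T]: (-2)·2+(-1)·0+(-2)·0+(2)·-2+(2)·-1 = -10
  [L]: (-2)·1+(-1)·1+(-2)·-1+(2)·-1+(2)·0 = -3
  [M]: (-2)·1+(-1)·-1+(-2)·1+(2)·-1+(2)·-1 = -7
⇒ T^-10 L^-3 M^-7

{"T": -10, "L": -3, "M": -7}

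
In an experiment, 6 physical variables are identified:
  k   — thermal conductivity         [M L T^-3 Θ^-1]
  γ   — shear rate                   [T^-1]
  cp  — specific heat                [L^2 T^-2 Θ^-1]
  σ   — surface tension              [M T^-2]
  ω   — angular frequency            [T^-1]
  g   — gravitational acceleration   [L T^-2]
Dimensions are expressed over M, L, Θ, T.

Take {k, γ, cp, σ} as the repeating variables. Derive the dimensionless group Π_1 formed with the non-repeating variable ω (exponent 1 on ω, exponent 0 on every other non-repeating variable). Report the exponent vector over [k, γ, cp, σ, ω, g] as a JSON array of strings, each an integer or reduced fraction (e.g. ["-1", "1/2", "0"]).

Write exponents as rows M,L,Θ,T / cols k,γ,cp,σ,ω,g:
  M: [ 1  0  0  1  0  0]
  L: [ 1  0  2  0  0  1]
  Θ: [-1  0 -1  0  0  0]
  T: [-3 -1 -2 -2 -1 -2]
Echelon form has 4 nonzero rows (pivots: k,γ,cp,σ)
Pivot set = {k,γ,cp,σ}, free = {ω,g}
RREF:
  r0: [   1    0    0    0    0   -1]
  r1: [   0    1    0    0    1    1]
  r2: [   0    0    1    0    0    1]
  r3: [   0    0    0    1    0    1]
Fix exponent of ω at 1, g at 0; solve each RREF row for its pivot's exponent:
  r0: exp(k) + (0)·1 = 0 ⇒ exp(k) = 0
  r1: exp(γ) + (1)·1 = 0 ⇒ exp(γ) = -1
  r2: exp(cp) + (0)·1 = 0 ⇒ exp(cp) = 0
  r3: exp(σ) + (0)·1 = 0 ⇒ exp(σ) = 0
Π_1 = γ^-1 · ω

["0", "-1", "0", "0", "1", "0"]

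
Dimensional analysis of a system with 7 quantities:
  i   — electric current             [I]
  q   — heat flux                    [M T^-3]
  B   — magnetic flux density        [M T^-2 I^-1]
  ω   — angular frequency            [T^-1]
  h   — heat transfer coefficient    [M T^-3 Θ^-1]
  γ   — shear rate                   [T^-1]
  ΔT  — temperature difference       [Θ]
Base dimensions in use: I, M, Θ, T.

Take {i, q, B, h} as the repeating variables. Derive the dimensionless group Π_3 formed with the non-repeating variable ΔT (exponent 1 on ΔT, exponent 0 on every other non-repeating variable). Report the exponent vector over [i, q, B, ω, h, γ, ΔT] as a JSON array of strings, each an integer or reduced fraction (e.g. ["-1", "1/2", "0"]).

Dimensional matrix (I×M×Θ×T by i×q×B×ω×h×γ×ΔT):
  I: [ 1  0 -1  0  0  0  0]
  M: [ 0  1  1  0  1  0  0]
  Θ: [ 0  0  0  0 -1  0  1]
  T: [ 0 -3 -2 -1 -3 -1  0]
Row reduction gives pivot columns i,q,B,h; rank = 4
Pivot set = {i,q,B,h}, free = {ω,γ,ΔT}
RREF:
  r0: [   1    0    0   -1    0   -1    0]
  r1: [   0    1    0    1    0    1    1]
  r2: [   0    0    1   -1    0   -1    0]
  r3: [   0    0    0    0    1    0   -1]
Fix exponent of ΔT at 1, ω at 0, γ at 0; solve each RREF row for its pivot's exponent:
  r0: exp(i) + (0)·1 = 0 ⇒ exp(i) = 0
  r1: exp(q) + (1)·1 = 0 ⇒ exp(q) = -1
  r2: exp(B) + (0)·1 = 0 ⇒ exp(B) = 0
  r3: exp(h) + (-1)·1 = 0 ⇒ exp(h) = 1
Π_3 = q^-1 · h · ΔT

["0", "-1", "0", "0", "1", "0", "1"]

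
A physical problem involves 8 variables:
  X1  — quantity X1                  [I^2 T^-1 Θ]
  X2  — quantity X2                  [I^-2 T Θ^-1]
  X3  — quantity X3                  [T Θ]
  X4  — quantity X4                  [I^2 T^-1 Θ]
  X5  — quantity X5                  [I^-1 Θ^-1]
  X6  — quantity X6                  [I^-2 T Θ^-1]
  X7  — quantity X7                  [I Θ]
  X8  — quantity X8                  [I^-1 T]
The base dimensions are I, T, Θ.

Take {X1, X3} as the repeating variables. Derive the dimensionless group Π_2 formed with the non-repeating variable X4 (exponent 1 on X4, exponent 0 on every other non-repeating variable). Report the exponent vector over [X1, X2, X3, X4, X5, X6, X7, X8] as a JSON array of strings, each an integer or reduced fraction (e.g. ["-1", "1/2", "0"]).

Write exponents as rows I,T,Θ / cols X1,X2,X3,X4,X5,X6,X7,X8:
  I: [ 2 -2  0  2 -1 -2  1 -1]
  T: [-1  1  1 -1  0  1  0  1]
  Θ: [ 1 -1  1  1 -1 -1  1  0]
Row reduction gives pivot columns X1,X3; rank = 2
Repeat: X1,X3; free: X2,X4,X5,X6,X7,X8
RREF:
  r0: [   1   -1    0    1 -1/2   -1  1/2 -1/2]
  r1: [   0    0    1    0 -1/2    0  1/2  1/2]
  r2: [   0    0    0    0    0    0    0    0]
Fix exponent of X4 at 1, X2 at 0, X5 at 0, X6 at 0, X7 at 0, X8 at 0; solve each RREF row for its pivot's exponent:
  r0: exp(X1) + (1)·1 = 0 ⇒ exp(X1) = -1
  r1: exp(X3) + (0)·1 = 0 ⇒ exp(X3) = 0
Π_2 = X1^-1 · X4

["-1", "0", "0", "1", "0", "0", "0", "0"]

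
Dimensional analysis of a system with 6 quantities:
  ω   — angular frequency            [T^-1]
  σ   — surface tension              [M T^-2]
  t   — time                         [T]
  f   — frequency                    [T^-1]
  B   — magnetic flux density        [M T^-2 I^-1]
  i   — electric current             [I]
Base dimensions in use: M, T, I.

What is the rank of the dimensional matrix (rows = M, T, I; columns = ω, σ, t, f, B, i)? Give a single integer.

Exponent matrix [M,T,I] × [ω,σ,t,f,B,i]:
  M: [ 0  1  0  0  1  0]
  T: [-1 -2  1 -1 -2  0]
  I: [ 0  0  0  0 -1  1]
Row reduction gives pivot columns ω,σ,B; rank = 3

3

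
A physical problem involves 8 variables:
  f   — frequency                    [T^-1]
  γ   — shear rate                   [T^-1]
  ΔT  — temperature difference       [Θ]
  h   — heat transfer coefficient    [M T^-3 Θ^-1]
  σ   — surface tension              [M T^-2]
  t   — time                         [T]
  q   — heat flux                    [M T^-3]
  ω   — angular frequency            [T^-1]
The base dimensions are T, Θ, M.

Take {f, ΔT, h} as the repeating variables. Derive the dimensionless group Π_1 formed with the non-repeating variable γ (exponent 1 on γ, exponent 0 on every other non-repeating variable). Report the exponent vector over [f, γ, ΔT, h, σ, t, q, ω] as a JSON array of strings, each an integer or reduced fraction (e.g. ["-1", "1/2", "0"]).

Write exponents as rows T,Θ,M / cols f,γ,ΔT,h,σ,t,q,ω:
  T: [-1 -1  0 -3 -2  1 -3 -1]
  Θ: [ 0  0  1 -1  0  0  0  0]
  M: [ 0  0  0  1  1  0  1  0]
Row reduction gives pivot columns f,ΔT,h; rank = 3
Repeat: f,ΔT,h; free: γ,σ,t,q,ω
RREF:
  r0: [   1    1    0    0   -1   -1    0    1]
  r1: [   0    0    1    0    1    0    1    0]
  r2: [   0    0    0    1    1    0    1    0]
Fix exponent of γ at 1, σ at 0, t at 0, q at 0, ω at 0; solve each RREF row for its pivot's exponent:
  r0: exp(f) + (1)·1 = 0 ⇒ exp(f) = -1
  r1: exp(ΔT) + (0)·1 = 0 ⇒ exp(ΔT) = 0
  r2: exp(h) + (0)·1 = 0 ⇒ exp(h) = 0
Π_1 = f^-1 · γ

["-1", "1", "0", "0", "0", "0", "0", "0"]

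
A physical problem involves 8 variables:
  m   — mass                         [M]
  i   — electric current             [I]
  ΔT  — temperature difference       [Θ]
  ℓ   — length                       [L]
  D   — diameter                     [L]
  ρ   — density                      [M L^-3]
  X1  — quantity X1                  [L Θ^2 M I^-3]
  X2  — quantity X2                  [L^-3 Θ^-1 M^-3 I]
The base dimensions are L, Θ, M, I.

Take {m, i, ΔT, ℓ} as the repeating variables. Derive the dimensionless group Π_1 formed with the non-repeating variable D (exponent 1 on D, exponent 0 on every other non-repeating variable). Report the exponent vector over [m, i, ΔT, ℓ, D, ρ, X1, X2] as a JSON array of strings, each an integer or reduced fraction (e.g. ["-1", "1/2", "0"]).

Write exponents as rows L,Θ,M,I / cols m,i,ΔT,ℓ,D,ρ,X1,X2:
  L: [ 0  0  0  1  1 -3  1 -3]
  Θ: [ 0  0  1  0  0  0  2 -1]
  M: [ 1  0  0  0  0  1  1 -3]
  I: [ 0  1  0  0  0  0 -3  1]
RREF → pivots at {m,i,ΔT,ℓ} ⇒ r = 4
Repeat: m,i,ΔT,ℓ; free: D,ρ,X1,X2
RREF:
  r0: [   1    0    0    0    0    1    1   -3]
  r1: [   0    1    0    0    0    0   -3    1]
  r2: [   0    0    1    0    0    0    2   -1]
  r3: [   0    0    0    1    1   -3    1   -3]
Fix exponent of D at 1, ρ at 0, X1 at 0, X2 at 0; solve each RREF row for its pivot's exponent:
  r0: exp(m) + (0)·1 = 0 ⇒ exp(m) = 0
  r1: exp(i) + (0)·1 = 0 ⇒ exp(i) = 0
  r2: exp(ΔT) + (0)·1 = 0 ⇒ exp(ΔT) = 0
  r3: exp(ℓ) + (1)·1 = 0 ⇒ exp(ℓ) = -1
Π_1 = ℓ^-1 · D

["0", "0", "0", "-1", "1", "0", "0", "0"]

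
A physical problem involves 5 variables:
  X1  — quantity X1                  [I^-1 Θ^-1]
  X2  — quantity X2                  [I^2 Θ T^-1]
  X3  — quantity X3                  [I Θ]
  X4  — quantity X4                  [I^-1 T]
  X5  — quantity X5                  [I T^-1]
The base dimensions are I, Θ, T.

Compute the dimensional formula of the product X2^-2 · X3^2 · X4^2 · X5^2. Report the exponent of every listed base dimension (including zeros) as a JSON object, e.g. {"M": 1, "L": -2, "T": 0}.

{"I": -2, "Θ": 0, "T": 2}

Exponent matrix [I,Θ,T] × [X1,X2,X3,X4,X5]:
  I: [-1  2  1 -1  1]
  Θ: [-1  1  1  0  0]
  T: [ 0 -1  0  1 -1]
  [I]: (-2)·2+(2)·1+(2)·-1+(2)·1 = -2
  [Θ]: (-2)·1+(2)·1+(2)·0+(2)·0 = 0
  [T]: (-2)·-1+(2)·0+(2)·1+(2)·-1 = 2
⇒ I^-2 T^2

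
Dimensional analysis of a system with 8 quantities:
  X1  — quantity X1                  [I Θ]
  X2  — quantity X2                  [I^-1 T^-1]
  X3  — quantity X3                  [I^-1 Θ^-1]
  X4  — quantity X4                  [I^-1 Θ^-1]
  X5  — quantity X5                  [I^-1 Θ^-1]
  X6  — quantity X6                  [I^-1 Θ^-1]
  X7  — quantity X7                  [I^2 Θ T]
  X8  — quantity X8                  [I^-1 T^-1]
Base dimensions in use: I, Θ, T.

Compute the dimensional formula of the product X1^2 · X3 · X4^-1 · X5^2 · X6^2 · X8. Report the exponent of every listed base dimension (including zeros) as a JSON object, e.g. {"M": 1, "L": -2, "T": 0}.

Write exponents as rows I,Θ,T / cols X1,X2,X3,X4,X5,X6,X7,X8:
  I: [ 1 -1 -1 -1 -1 -1  2 -1]
  Θ: [ 1  0 -1 -1 -1 -1  1  0]
  T: [ 0 -1  0  0  0  0  1 -1]
  [I]: (2)·1+(1)·-1+(-1)·-1+(2)·-1+(2)·-1+(1)·-1 = -3
  [Θ]: (2)·1+(1)·-1+(-1)·-1+(2)·-1+(2)·-1+(1)·0 = -2
  [T]: (2)·0+(1)·0+(-1)·0+(2)·0+(2)·0+(1)·-1 = -1
⇒ I^-3 Θ^-2 T^-1

{"I": -3, "Θ": -2, "T": -1}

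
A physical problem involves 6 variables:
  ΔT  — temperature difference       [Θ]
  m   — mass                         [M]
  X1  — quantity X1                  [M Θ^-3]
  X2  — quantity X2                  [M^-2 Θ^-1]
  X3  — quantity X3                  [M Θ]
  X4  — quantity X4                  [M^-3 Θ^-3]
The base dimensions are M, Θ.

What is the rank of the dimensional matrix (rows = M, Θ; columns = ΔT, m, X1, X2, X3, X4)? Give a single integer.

Exponent matrix [M,Θ] × [ΔT,m,X1,X2,X3,X4]:
  M: [ 0  1  1 -2  1 -3]
  Θ: [ 1  0 -3 -1  1 -3]
RREF → pivots at {ΔT,m} ⇒ r = 2

2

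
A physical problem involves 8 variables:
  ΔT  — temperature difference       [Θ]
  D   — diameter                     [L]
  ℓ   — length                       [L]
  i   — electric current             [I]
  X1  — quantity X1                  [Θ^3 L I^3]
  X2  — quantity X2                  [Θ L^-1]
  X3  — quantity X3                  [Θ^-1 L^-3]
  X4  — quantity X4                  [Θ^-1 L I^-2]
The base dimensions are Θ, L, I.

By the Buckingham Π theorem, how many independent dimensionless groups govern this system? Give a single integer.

5

Exponent matrix [Θ,L,I] × [ΔT,D,ℓ,i,X1,X2,X3,X4]:
  Θ: [ 1  0  0  0  3  1 -1 -1]
  L: [ 0  1  1  0  1 -1 -3  1]
  I: [ 0  0  0  1  3  0  0 -2]
RREF → pivots at {ΔT,D,i} ⇒ r = 3
n=8, r=3 ⇒ 5 dimensionless groups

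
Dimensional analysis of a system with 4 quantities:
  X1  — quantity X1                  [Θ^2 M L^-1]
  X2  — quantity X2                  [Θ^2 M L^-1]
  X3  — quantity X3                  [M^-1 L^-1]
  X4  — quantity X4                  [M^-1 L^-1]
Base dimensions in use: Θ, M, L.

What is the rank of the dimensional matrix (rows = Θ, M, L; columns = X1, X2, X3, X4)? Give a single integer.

Exponent matrix [Θ,M,L] × [X1,X2,X3,X4]:
  Θ: [ 2  2  0  0]
  M: [ 1  1 -1 -1]
  L: [-1 -1 -1 -1]
Row reduction gives pivot columns X1,X3; rank = 2

2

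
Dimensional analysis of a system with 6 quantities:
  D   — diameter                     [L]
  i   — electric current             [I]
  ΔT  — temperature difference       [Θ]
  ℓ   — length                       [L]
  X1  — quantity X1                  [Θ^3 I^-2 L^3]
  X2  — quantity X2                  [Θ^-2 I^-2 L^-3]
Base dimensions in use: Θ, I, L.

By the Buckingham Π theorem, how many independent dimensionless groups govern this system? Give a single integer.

Dimensional matrix (Θ×I×L by D×i×ΔT×ℓ×X1×X2):
  Θ: [ 0  0  1  0  3 -2]
  I: [ 0  1  0  0 -2 -2]
  L: [ 1  0  0  1  3 -3]
Echelon form has 3 nonzero rows (pivots: D,i,ΔT)
n=6, r=3 ⇒ 3 dimensionless groups

3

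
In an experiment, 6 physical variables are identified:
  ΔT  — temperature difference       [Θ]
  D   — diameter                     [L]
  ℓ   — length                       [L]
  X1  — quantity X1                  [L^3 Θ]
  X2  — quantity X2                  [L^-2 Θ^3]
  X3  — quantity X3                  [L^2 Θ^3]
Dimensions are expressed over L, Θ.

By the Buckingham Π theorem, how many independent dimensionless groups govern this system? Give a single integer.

Exponent matrix [L,Θ] × [ΔT,D,ℓ,X1,X2,X3]:
  L: [ 0  1  1  3 -2  2]
  Θ: [ 1  0  0  1  3  3]
RREF → pivots at {ΔT,D} ⇒ r = 2
Π count = n − r = 6 − 2 = 4

4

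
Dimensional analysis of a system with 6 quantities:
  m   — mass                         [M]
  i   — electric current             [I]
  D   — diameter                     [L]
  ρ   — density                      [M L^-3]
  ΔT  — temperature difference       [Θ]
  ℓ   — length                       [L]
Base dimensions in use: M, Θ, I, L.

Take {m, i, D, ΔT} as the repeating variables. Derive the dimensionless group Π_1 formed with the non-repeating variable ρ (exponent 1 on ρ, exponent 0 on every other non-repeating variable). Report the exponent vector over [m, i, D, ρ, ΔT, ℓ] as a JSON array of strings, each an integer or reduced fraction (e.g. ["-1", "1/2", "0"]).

Exponent matrix [M,Θ,I,L] × [m,i,D,ρ,ΔT,ℓ]:
  M: [ 1  0  0  1  0  0]
  Θ: [ 0  0  0  0  1  0]
  I: [ 0  1  0  0  0  0]
  L: [ 0  0  1 -3  0  1]
RREF → pivots at {m,i,D,ΔT} ⇒ r = 4
Repeat: m,i,D,ΔT; free: ρ,ℓ
RREF:
  r0: [   1    0    0    1    0    0]
  r1: [   0    1    0    0    0    0]
  r2: [   0    0    1   -3    0    1]
  r3: [   0    0    0    0    1    0]
Fix exponent of ρ at 1, ℓ at 0; solve each RREF row for its pivot's exponent:
  r0: exp(m) + (1)·1 = 0 ⇒ exp(m) = -1
  r1: exp(i) + (0)·1 = 0 ⇒ exp(i) = 0
  r2: exp(D) + (-3)·1 = 0 ⇒ exp(D) = 3
  r3: exp(ΔT) + (0)·1 = 0 ⇒ exp(ΔT) = 0
Π_1 = m^-1 · D^3 · ρ

["-1", "0", "3", "1", "0", "0"]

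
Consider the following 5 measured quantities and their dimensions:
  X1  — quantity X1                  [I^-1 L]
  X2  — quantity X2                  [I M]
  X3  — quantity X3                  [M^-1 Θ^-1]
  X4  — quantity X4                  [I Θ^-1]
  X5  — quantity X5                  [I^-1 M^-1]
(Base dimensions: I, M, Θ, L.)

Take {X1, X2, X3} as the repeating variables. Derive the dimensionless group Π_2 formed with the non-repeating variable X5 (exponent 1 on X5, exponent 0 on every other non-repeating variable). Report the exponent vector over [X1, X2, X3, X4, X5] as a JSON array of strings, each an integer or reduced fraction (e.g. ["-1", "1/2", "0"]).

Write exponents as rows I,M,Θ,L / cols X1,X2,X3,X4,X5:
  I: [-1  1  0  1 -1]
  M: [ 0  1 -1  0 -1]
  Θ: [ 0  0 -1 -1  0]
  L: [ 1  0  0  0  0]
RREF → pivots at {X1,X2,X3} ⇒ r = 3
Repeat: X1,X2,X3; free: X4,X5
RREF:
  r0: [   1    0    0    0    0]
  r1: [   0    1    0    1   -1]
  r2: [   0    0    1    1    0]
  r3: [   0    0    0    0    0]
Fix exponent of X5 at 1, X4 at 0; solve each RREF row for its pivot's exponent:
  r0: exp(X1) + (0)·1 = 0 ⇒ exp(X1) = 0
  r1: exp(X2) + (-1)·1 = 0 ⇒ exp(X2) = 1
  r2: exp(X3) + (0)·1 = 0 ⇒ exp(X3) = 0
Π_2 = X2 · X5

["0", "1", "0", "0", "1"]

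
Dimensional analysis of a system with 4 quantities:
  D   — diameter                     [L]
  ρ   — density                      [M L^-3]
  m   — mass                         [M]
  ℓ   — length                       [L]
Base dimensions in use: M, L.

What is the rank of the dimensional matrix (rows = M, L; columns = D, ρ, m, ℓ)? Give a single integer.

Write exponents as rows M,L / cols D,ρ,m,ℓ:
  M: [ 0  1  1  0]
  L: [ 1 -3  0  1]
Echelon form has 2 nonzero rows (pivots: D,ρ)

2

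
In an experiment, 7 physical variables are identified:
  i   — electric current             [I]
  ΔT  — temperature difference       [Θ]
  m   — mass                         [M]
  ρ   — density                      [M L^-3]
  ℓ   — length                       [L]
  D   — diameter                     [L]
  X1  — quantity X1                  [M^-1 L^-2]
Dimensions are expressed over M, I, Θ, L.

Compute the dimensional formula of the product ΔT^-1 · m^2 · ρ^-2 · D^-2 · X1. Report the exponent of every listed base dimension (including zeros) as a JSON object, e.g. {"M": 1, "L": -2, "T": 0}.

Dimensional matrix (M×I×Θ×L by i×ΔT×m×ρ×ℓ×D×X1):
  M: [ 0  0  1  1  0  0 -1]
  I: [ 1  0  0  0  0  0  0]
  Θ: [ 0  1  0  0  0  0  0]
  L: [ 0  0  0 -3  1  1 -2]
  [M]: (-1)·0+(2)·1+(-2)·1+(-2)·0+(1)·-1 = -1
  [I]: (-1)·0+(2)·0+(-2)·0+(-2)·0+(1)·0 = 0
  [Θ]: (-1)·1+(2)·0+(-2)·0+(-2)·0+(1)·0 = -1
  [L]: (-1)·0+(2)·0+(-2)·-3+(-2)·1+(1)·-2 = 2
⇒ M^-1 Θ^-1 L^2

{"M": -1, "I": 0, "Θ": -1, "L": 2}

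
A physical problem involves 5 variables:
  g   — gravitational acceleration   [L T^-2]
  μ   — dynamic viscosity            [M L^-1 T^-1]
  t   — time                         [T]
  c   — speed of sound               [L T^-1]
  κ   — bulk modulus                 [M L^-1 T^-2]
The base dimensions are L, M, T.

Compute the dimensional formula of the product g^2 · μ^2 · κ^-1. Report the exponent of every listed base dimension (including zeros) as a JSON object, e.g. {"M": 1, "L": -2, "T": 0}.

{"L": 1, "M": 1, "T": -4}

Write exponents as rows L,M,T / cols g,μ,t,c,κ:
  L: [ 1 -1  0  1 -1]
  M: [ 0  1  0  0  1]
  T: [-2 -1  1 -1 -2]
  [L]: (2)·1+(2)·-1+(-1)·-1 = 1
  [M]: (2)·0+(2)·1+(-1)·1 = 1
  [T]: (2)·-2+(2)·-1+(-1)·-2 = -4
⇒ L M T^-4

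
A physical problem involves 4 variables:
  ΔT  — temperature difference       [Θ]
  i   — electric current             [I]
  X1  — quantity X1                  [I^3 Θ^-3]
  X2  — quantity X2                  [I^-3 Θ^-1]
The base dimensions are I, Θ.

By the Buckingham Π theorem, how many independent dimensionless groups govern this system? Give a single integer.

2

Write exponents as rows I,Θ / cols ΔT,i,X1,X2:
  I: [ 0  1  3 -3]
  Θ: [ 1  0 -3 -1]
Echelon form has 2 nonzero rows (pivots: ΔT,i)
n=4, r=2 ⇒ 2 dimensionless groups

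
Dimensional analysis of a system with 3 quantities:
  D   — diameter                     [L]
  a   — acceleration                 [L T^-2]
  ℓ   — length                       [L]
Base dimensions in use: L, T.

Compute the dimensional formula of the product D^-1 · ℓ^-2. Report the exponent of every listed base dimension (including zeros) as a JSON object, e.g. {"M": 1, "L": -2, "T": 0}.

Write exponents as rows L,T / cols D,a,ℓ:
  L: [ 1  1  1]
  T: [ 0 -2  0]
  [L]: (-1)·1+(-2)·1 = -3
  [T]: (-1)·0+(-2)·0 = 0
⇒ L^-3

{"L": -3, "T": 0}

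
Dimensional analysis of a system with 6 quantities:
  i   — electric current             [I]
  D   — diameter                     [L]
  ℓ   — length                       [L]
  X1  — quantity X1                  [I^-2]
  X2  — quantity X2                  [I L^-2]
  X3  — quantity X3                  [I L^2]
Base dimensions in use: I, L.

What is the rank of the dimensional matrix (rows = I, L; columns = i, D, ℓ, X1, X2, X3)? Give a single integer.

Write exponents as rows I,L / cols i,D,ℓ,X1,X2,X3:
  I: [ 1  0  0 -2  1  1]
  L: [ 0  1  1  0 -2  2]
Row reduction gives pivot columns i,D; rank = 2

2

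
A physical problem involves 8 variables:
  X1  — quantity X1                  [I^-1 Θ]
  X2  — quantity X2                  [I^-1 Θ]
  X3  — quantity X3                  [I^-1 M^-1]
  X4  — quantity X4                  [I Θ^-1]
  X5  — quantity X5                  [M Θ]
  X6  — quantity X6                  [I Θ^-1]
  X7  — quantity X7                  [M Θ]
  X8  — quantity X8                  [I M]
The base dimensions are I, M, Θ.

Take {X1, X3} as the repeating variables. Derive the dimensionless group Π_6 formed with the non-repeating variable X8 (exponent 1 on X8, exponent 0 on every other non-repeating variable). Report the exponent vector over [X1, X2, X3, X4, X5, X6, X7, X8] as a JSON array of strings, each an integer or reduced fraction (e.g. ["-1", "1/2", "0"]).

Exponent matrix [I,M,Θ] × [X1,X2,X3,X4,X5,X6,X7,X8]:
  I: [-1 -1 -1  1  0  1  0  1]
  M: [ 0  0 -1  0  1  0  1  1]
  Θ: [ 1  1  0 -1  1 -1  1  0]
Row reduction gives pivot columns X1,X3; rank = 2
Pivot set = {X1,X3}, free = {X2,X4,X5,X6,X7,X8}
RREF:
  r0: [   1    1    0   -1    1   -1    1    0]
  r1: [   0    0    1    0   -1    0   -1   -1]
  r2: [   0    0    0    0    0    0    0    0]
Fix exponent of X8 at 1, X2 at 0, X4 at 0, X5 at 0, X6 at 0, X7 at 0; solve each RREF row for its pivot's exponent:
  r0: exp(X1) + (0)·1 = 0 ⇒ exp(X1) = 0
  r1: exp(X3) + (-1)·1 = 0 ⇒ exp(X3) = 1
Π_6 = X3 · X8

["0", "0", "1", "0", "0", "0", "0", "1"]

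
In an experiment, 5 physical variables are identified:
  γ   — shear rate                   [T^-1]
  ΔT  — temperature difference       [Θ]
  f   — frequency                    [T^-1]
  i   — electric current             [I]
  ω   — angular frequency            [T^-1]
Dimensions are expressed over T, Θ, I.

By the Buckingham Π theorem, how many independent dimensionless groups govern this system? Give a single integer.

2

Exponent matrix [T,Θ,I] × [γ,ΔT,f,i,ω]:
  T: [-1  0 -1  0 -1]
  Θ: [ 0  1  0  0  0]
  I: [ 0  0  0  1  0]
Echelon form has 3 nonzero rows (pivots: γ,ΔT,i)
Π count = n − r = 5 − 3 = 2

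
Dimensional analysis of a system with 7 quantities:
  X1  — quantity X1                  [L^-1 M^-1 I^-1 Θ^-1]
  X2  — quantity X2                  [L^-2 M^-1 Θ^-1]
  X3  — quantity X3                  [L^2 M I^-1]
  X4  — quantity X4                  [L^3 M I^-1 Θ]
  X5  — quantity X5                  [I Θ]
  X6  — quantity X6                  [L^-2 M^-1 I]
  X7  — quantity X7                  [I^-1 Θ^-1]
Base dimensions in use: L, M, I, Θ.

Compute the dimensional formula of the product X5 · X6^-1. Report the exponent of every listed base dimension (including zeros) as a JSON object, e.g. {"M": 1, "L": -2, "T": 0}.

Dimensional matrix (L×M×I×Θ by X1×X2×X3×X4×X5×X6×X7):
  L: [-1 -2  2  3  0 -2  0]
  M: [-1 -1  1  1  0 -1  0]
  I: [-1  0 -1 -1  1  1 -1]
  Θ: [-1 -1  0  1  1  0 -1]
  [L]: (1)·0+(-1)·-2 = 2
  [M]: (1)·0+(-1)·-1 = 1
  [I]: (1)·1+(-1)·1 = 0
  [Θ]: (1)·1+(-1)·0 = 1
⇒ L^2 M Θ

{"L": 2, "M": 1, "I": 0, "Θ": 1}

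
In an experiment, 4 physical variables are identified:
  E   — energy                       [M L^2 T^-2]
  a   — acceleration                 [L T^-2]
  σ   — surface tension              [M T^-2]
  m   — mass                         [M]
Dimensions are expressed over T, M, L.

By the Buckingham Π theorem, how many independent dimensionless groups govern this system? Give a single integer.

1

Write exponents as rows T,M,L / cols E,a,σ,m:
  T: [-2 -2 -2  0]
  M: [ 1  0  1  1]
  L: [ 2  1  0  0]
RREF → pivots at {E,a,σ} ⇒ r = 3
4 vars − rank 3 = 1 Π group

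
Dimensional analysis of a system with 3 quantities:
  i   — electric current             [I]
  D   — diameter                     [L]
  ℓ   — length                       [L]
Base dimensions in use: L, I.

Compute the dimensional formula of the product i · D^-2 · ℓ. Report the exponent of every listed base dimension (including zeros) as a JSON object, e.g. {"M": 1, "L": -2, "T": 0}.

Write exponents as rows L,I / cols i,D,ℓ:
  L: [ 0  1  1]
  I: [ 1  0  0]
  [L]: (1)·0+(-2)·1+(1)·1 = -1
  [I]: (1)·1+(-2)·0+(1)·0 = 1
⇒ L^-1 I

{"L": -1, "I": 1}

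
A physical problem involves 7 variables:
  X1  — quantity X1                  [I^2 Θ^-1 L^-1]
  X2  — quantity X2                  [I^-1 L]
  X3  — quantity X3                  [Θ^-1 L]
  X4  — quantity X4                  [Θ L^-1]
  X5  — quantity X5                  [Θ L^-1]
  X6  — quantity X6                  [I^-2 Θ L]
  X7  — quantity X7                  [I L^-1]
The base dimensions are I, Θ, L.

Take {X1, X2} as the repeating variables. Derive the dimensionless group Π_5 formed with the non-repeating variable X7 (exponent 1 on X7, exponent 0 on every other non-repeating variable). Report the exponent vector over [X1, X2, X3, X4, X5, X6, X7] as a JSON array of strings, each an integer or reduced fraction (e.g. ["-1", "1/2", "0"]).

Dimensional matrix (I×Θ×L by X1×X2×X3×X4×X5×X6×X7):
  I: [ 2 -1  0  0  0 -2  1]
  Θ: [-1  0 -1  1  1  1  0]
  L: [-1  1  1 -1 -1  1 -1]
Echelon form has 2 nonzero rows (pivots: X1,X2)
Repeat: X1,X2; free: X3,X4,X5,X6,X7
RREF:
  r0: [   1    0    1   -1   -1   -1    0]
  r1: [   0    1    2   -2   -2    0   -1]
  r2: [   0    0    0    0    0    0    0]
Fix exponent of X7 at 1, X3 at 0, X4 at 0, X5 at 0, X6 at 0; solve each RREF row for its pivot's exponent:
  r0: exp(X1) + (0)·1 = 0 ⇒ exp(X1) = 0
  r1: exp(X2) + (-1)·1 = 0 ⇒ exp(X2) = 1
Π_5 = X2 · X7

["0", "1", "0", "0", "0", "0", "1"]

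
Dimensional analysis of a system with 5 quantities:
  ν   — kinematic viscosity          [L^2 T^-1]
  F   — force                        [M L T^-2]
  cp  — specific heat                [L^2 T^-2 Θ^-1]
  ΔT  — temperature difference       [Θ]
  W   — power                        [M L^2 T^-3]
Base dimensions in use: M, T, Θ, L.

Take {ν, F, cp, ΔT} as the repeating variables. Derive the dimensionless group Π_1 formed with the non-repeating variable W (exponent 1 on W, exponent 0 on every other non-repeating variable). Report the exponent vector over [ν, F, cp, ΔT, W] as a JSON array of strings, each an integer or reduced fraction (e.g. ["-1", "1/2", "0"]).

["0", "-1", "-1/2", "-1/2", "1"]

Exponent matrix [M,T,Θ,L] × [ν,F,cp,ΔT,W]:
  M: [ 0  1  0  0  1]
  T: [-1 -2 -2  0 -3]
  Θ: [ 0  0 -1  1  0]
  L: [ 2  1  2  0  2]
Row reduction gives pivot columns ν,F,cp,ΔT; rank = 4
Repeat: ν,F,cp,ΔT; free: W
RREF:
  r0: [   1    0    0    0    0]
  r1: [   0    1    0    0    1]
  r2: [   0    0    1    0  1/2]
  r3: [   0    0    0    1  1/2]
Fix exponent of W at 1; solve each RREF row for its pivot's exponent:
  r0: exp(ν) + (0)·1 = 0 ⇒ exp(ν) = 0
  r1: exp(F) + (1)·1 = 0 ⇒ exp(F) = -1
  r2: exp(cp) + (1/2)·1 = 0 ⇒ exp(cp) = -1/2
  r3: exp(ΔT) + (1/2)·1 = 0 ⇒ exp(ΔT) = -1/2
Π_1 = F^-1 · cp^(-1/2) · ΔT^(-1/2) · W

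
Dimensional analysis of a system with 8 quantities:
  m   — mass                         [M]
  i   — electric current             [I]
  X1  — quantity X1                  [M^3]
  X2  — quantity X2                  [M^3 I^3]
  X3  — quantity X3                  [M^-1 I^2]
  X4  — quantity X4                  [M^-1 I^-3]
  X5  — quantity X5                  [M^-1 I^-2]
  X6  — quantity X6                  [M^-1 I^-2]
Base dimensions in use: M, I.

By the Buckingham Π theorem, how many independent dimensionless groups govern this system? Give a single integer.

6

Write exponents as rows M,I / cols m,i,X1,X2,X3,X4,X5,X6:
  M: [ 1  0  3  3 -1 -1 -1 -1]
  I: [ 0  1  0  3  2 -3 -2 -2]
Row reduction gives pivot columns m,i; rank = 2
n=8, r=2 ⇒ 6 dimensionless groups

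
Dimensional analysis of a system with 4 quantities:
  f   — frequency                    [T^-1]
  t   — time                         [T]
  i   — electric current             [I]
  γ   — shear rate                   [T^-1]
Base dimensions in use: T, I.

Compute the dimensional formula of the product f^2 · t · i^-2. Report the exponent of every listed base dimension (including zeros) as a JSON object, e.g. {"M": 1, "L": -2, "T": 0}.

{"T": -1, "I": -2}

Dimensional matrix (T×I by f×t×i×γ):
  T: [-1  1  0 -1]
  I: [ 0  0  1  0]
  [T]: (2)·-1+(1)·1+(-2)·0 = -1
  [I]: (2)·0+(1)·0+(-2)·1 = -2
⇒ T^-1 I^-2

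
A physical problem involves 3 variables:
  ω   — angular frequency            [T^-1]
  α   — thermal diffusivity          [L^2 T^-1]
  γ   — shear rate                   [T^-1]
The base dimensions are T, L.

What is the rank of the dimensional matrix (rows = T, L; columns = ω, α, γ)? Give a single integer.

2

Dimensional matrix (T×L by ω×α×γ):
  T: [-1 -1 -1]
  L: [ 0  2  0]
RREF → pivots at {ω,α} ⇒ r = 2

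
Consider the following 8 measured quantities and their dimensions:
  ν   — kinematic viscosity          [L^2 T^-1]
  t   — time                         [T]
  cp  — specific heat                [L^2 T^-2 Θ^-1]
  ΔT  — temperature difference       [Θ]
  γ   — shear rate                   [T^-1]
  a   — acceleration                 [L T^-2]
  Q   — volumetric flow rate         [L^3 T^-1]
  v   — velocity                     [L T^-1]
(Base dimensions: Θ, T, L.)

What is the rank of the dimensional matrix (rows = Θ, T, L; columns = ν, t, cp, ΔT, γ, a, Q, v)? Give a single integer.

3

Dimensional matrix (Θ×T×L by ν×t×cp×ΔT×γ×a×Q×v):
  Θ: [ 0  0 -1  1  0  0  0  0]
  T: [-1  1 -2  0 -1 -2 -1 -1]
  L: [ 2  0  2  0  0  1  3  1]
Row reduction gives pivot columns ν,t,cp; rank = 3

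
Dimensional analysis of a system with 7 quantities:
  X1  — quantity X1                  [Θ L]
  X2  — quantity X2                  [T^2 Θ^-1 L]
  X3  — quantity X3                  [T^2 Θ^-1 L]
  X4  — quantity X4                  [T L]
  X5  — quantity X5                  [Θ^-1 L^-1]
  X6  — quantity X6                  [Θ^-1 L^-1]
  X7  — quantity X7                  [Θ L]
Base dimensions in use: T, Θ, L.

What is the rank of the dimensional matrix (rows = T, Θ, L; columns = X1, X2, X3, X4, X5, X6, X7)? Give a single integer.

2

Write exponents as rows T,Θ,L / cols X1,X2,X3,X4,X5,X6,X7:
  T: [ 0  2  2  1  0  0  0]
  Θ: [ 1 -1 -1  0 -1 -1  1]
  L: [ 1  1  1  1 -1 -1  1]
Echelon form has 2 nonzero rows (pivots: X1,X2)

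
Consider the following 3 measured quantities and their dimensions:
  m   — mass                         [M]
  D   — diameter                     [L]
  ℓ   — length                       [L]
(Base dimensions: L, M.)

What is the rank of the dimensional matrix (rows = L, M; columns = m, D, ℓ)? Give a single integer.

Exponent matrix [L,M] × [m,D,ℓ]:
  L: [ 0  1  1]
  M: [ 1  0  0]
Row reduction gives pivot columns m,D; rank = 2

2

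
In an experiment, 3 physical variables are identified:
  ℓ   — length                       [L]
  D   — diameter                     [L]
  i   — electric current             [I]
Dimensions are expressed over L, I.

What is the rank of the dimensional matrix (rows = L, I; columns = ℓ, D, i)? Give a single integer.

Dimensional matrix (L×I by ℓ×D×i):
  L: [ 1  1  0]
  I: [ 0  0  1]
RREF → pivots at {ℓ,i} ⇒ r = 2

2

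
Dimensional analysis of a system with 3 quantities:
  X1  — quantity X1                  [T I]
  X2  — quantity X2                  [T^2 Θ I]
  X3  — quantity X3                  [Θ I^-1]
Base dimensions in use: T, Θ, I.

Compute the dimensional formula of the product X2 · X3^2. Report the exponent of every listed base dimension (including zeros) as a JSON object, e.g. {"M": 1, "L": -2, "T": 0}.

{"T": 2, "Θ": 3, "I": -1}

Exponent matrix [T,Θ,I] × [X1,X2,X3]:
  T: [ 1  2  0]
  Θ: [ 0  1  1]
  I: [ 1  1 -1]
  [T]: (1)·2+(2)·0 = 2
  [Θ]: (1)·1+(2)·1 = 3
  [I]: (1)·1+(2)·-1 = -1
⇒ T^2 Θ^3 I^-1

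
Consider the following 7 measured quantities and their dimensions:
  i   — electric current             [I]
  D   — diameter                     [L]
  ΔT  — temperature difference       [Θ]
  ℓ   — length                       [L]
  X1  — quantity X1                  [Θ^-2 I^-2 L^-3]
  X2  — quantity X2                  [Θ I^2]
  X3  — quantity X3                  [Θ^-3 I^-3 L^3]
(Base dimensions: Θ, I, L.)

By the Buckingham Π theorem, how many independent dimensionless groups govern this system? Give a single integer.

4

Write exponents as rows Θ,I,L / cols i,D,ΔT,ℓ,X1,X2,X3:
  Θ: [ 0  0  1  0 -2  1 -3]
  I: [ 1  0  0  0 -2  2 -3]
  L: [ 0  1  0  1 -3  0  3]
RREF → pivots at {i,D,ΔT} ⇒ r = 3
7 vars − rank 3 = 4 Π groups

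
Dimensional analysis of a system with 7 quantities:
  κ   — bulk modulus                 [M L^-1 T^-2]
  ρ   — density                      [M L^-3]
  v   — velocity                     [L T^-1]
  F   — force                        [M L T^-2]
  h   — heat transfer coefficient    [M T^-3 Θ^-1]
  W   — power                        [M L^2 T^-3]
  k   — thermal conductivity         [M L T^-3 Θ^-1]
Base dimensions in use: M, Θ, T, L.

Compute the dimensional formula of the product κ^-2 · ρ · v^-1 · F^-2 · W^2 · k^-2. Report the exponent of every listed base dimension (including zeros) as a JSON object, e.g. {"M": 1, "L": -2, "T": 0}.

{"M": -3, "Θ": 2, "T": 9, "L": -2}

Exponent matrix [M,Θ,T,L] × [κ,ρ,v,F,h,W,k]:
  M: [ 1  1  0  1  1  1  1]
  Θ: [ 0  0  0  0 -1  0 -1]
  T: [-2  0 -1 -2 -3 -3 -3]
  L: [-1 -3  1  1  0  2  1]
  [M]: (-2)·1+(1)·1+(-1)·0+(-2)·1+(2)·1+(-2)·1 = -3
  [Θ]: (-2)·0+(1)·0+(-1)·0+(-2)·0+(2)·0+(-2)·-1 = 2
  [T]: (-2)·-2+(1)·0+(-1)·-1+(-2)·-2+(2)·-3+(-2)·-3 = 9
  [L]: (-2)·-1+(1)·-3+(-1)·1+(-2)·1+(2)·2+(-2)·1 = -2
⇒ M^-3 Θ^2 T^9 L^-2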